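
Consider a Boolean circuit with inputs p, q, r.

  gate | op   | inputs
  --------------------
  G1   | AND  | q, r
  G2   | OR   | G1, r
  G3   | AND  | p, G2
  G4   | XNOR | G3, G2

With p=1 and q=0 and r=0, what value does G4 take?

G1 = 0 AND 0 = 0
G2 = 0 OR 0 = 0
G3 = 1 AND 0 = 0
G4 = 0 XNOR 0 = 1

1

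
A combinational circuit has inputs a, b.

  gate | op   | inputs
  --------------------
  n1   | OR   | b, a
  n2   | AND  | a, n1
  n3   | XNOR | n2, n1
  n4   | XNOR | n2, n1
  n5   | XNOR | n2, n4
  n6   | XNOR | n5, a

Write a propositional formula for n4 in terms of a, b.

n1 = b OR a
n2 = a AND n1 = a AND (b OR a)
n4 = n2 XNOR n1 = (a AND (b OR a)) XNOR (b OR a)

(a AND (b OR a)) XNOR (b OR a)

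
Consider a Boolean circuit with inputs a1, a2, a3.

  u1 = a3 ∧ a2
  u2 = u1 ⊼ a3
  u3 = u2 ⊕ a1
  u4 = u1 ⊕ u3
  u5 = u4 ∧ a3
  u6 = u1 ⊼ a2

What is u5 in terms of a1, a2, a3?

((a3 ∧ a2) ⊕ (((a3 ∧ a2) ⊼ a3) ⊕ a1)) ∧ a3

u1 = a3 ∧ a2
u2 = u1 ⊼ a3 = (a3 ∧ a2) ⊼ a3
u3 = u2 ⊕ a1 = ((a3 ∧ a2) ⊼ a3) ⊕ a1
u4 = u1 ⊕ u3 = (a3 ∧ a2) ⊕ (((a3 ∧ a2) ⊼ a3) ⊕ a1)
u5 = u4 ∧ a3 = ((a3 ∧ a2) ⊕ (((a3 ∧ a2) ⊼ a3) ⊕ a1)) ∧ a3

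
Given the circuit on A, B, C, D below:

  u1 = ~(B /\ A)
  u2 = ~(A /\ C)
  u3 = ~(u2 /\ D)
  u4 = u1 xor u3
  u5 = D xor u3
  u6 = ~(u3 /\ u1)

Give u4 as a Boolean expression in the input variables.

u1 = ~(B /\ A)
u2 = ~(A /\ C)
u3 = ~(u2 /\ D) = ~((~(A /\ C)) /\ D)
u4 = u1 xor u3 = (~(B /\ A)) xor (~((~(A /\ C)) /\ D))

(~(B /\ A)) xor (~((~(A /\ C)) /\ D))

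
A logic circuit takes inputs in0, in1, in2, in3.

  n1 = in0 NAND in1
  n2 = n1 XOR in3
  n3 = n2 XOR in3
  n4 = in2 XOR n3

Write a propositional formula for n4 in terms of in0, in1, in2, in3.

n1 = in0 NAND in1
n2 = n1 XOR in3 = (in0 NAND in1) XOR in3
n3 = n2 XOR in3 = ((in0 NAND in1) XOR in3) XOR in3
n4 = in2 XOR n3 = in2 XOR (((in0 NAND in1) XOR in3) XOR in3)

in2 XOR (((in0 NAND in1) XOR in3) XOR in3)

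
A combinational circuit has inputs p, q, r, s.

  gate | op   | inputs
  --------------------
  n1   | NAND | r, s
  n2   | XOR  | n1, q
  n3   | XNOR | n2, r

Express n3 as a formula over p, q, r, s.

((r NAND s) XOR q) XNOR r

n1 = r NAND s
n2 = n1 XOR q = (r NAND s) XOR q
n3 = n2 XNOR r = ((r NAND s) XOR q) XNOR r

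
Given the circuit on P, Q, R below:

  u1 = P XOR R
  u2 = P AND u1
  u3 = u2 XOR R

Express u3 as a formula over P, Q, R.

(P AND (P XOR R)) XOR R

u1 = P XOR R
u2 = P AND u1 = P AND (P XOR R)
u3 = u2 XOR R = (P AND (P XOR R)) XOR R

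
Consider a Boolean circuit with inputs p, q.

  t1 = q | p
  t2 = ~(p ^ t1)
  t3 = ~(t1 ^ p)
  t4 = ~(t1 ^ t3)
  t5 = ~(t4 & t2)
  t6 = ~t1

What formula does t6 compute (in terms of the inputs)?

~(q | p)

t1 = q | p
t6 = ~t1 = ~(q | p)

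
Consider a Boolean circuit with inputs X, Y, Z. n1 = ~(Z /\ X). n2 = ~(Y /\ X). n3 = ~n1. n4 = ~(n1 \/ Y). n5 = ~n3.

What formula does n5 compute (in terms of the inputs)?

~~(~(Z /\ X))

n1 = ~(Z /\ X)
n3 = ~n1 = ~(~(Z /\ X))
n5 = ~n3 = ~~(~(Z /\ X))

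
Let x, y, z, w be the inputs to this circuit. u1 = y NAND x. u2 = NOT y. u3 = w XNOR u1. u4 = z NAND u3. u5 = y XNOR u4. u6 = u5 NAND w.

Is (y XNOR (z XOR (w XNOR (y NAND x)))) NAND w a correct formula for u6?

u1 = y NAND x
u3 = w XNOR u1 = w XNOR (y NAND x)
u4 = z NAND u3 = z NAND (w XNOR (y NAND x))
u5 = y XNOR u4 = y XNOR (z NAND (w XNOR (y NAND x)))
u6 = u5 NAND w = (y XNOR (z NAND (w XNOR (y NAND x)))) NAND w
At x=1, y=1, z=0, w=1: circuit gives 0, formula gives 1.

No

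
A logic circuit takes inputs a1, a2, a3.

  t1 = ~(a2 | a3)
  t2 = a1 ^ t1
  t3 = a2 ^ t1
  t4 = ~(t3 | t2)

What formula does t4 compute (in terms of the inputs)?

t1 = ~(a2 | a3)
t2 = a1 ^ t1 = a1 ^ (~(a2 | a3))
t3 = a2 ^ t1 = a2 ^ (~(a2 | a3))
t4 = ~(t3 | t2) = ~((a2 ^ (~(a2 | a3))) | (a1 ^ (~(a2 | a3))))

~((a2 ^ (~(a2 | a3))) | (a1 ^ (~(a2 | a3))))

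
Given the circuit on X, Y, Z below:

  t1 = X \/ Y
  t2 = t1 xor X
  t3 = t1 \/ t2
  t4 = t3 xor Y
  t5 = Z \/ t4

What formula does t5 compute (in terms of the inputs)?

Z \/ (((X \/ Y) \/ ((X \/ Y) xor X)) xor Y)

t1 = X \/ Y
t2 = t1 xor X = (X \/ Y) xor X
t3 = t1 \/ t2 = (X \/ Y) \/ ((X \/ Y) xor X)
t4 = t3 xor Y = ((X \/ Y) \/ ((X \/ Y) xor X)) xor Y
t5 = Z \/ t4 = Z \/ (((X \/ Y) \/ ((X \/ Y) xor X)) xor Y)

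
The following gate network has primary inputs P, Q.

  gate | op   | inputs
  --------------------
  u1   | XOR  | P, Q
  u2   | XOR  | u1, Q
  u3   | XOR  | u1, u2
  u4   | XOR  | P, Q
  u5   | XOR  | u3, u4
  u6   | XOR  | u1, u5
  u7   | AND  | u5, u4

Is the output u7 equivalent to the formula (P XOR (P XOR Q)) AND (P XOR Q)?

u1 = P XOR Q
u2 = u1 XOR Q = (P XOR Q) XOR Q
u3 = u1 XOR u2 = (P XOR Q) XOR ((P XOR Q) XOR Q)
u4 = P XOR Q
u5 = u3 XOR u4 = ((P XOR Q) XOR ((P XOR Q) XOR Q)) XOR (P XOR Q)
u7 = u5 AND u4 = (((P XOR Q) XOR ((P XOR Q) XOR Q)) XOR (P XOR Q)) AND (P XOR Q)
At P=0, Q=1: circuit gives 0, formula gives 1.

No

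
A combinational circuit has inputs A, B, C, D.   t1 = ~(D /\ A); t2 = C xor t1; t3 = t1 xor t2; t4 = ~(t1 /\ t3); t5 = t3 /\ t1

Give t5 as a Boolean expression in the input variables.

((~(D /\ A)) xor (C xor (~(D /\ A)))) /\ (~(D /\ A))

t1 = ~(D /\ A)
t2 = C xor t1 = C xor (~(D /\ A))
t3 = t1 xor t2 = (~(D /\ A)) xor (C xor (~(D /\ A)))
t5 = t3 /\ t1 = ((~(D /\ A)) xor (C xor (~(D /\ A)))) /\ (~(D /\ A))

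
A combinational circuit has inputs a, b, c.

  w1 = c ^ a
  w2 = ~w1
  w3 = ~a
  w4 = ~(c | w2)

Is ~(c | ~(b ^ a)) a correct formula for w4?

w1 = c ^ a
w2 = ~w1 = ~(c ^ a)
w4 = ~(c | w2) = ~(c | ~(c ^ a))
At a=0, b=1, c=0: circuit gives 0, formula gives 1.

No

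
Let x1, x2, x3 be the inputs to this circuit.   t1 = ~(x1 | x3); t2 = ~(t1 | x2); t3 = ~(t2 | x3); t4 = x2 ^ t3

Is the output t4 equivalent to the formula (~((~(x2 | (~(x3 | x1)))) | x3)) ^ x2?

Yes

t1 = ~(x1 | x3)
t2 = ~(t1 | x2) = ~((~(x1 | x3)) | x2)
t3 = ~(t2 | x3) = ~((~((~(x1 | x3)) | x2)) | x3)
t4 = x2 ^ t3 = x2 ^ (~((~((~(x1 | x3)) | x2)) | x3))
At x1=0, x2=0, x3=1: circuit gives 0, formula gives 0.
At x1=0, x2=0, x3=0: circuit gives 1, formula gives 1.
Agrees on all 8 inputs.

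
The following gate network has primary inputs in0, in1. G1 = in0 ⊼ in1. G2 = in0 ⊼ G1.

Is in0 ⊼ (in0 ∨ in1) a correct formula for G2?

No

G1 = in0 ⊼ in1
G2 = in0 ⊼ G1 = in0 ⊼ (in0 ⊼ in1)
At in0=1, in1=1: circuit gives 1, formula gives 0.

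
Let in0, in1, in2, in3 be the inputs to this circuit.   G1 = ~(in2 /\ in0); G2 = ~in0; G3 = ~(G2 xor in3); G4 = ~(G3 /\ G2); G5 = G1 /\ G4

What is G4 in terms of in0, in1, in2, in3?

~((~(~in0 xor in3)) /\ ~in0)

G2 = ~in0
G3 = ~(G2 xor in3) = ~(~in0 xor in3)
G4 = ~(G3 /\ G2) = ~((~(~in0 xor in3)) /\ ~in0)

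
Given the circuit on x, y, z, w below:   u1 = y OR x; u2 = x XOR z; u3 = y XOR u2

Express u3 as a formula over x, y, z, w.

u2 = x XOR z
u3 = y XOR u2 = y XOR (x XOR z)

y XOR (x XOR z)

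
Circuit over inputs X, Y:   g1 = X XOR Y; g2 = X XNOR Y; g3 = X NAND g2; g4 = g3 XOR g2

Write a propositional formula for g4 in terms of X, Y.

g2 = X XNOR Y
g3 = X NAND g2 = X NAND (X XNOR Y)
g4 = g3 XOR g2 = (X NAND (X XNOR Y)) XOR (X XNOR Y)

(X NAND (X XNOR Y)) XOR (X XNOR Y)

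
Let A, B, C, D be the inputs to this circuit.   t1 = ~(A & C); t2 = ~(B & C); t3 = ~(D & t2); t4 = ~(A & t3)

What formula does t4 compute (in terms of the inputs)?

t2 = ~(B & C)
t3 = ~(D & t2) = ~(D & (~(B & C)))
t4 = ~(A & t3) = ~(A & (~(D & (~(B & C)))))

~(A & (~(D & (~(B & C)))))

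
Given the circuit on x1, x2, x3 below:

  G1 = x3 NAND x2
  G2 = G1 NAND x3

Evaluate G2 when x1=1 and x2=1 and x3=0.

G1 = 0 NAND 1 = 1
G2 = 1 NAND 0 = 1

1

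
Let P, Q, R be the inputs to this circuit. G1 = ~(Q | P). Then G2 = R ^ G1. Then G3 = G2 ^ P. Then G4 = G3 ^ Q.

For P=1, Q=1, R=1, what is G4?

1

G1 = ~(1 | 1) = 0
G2 = 1 ^ 0 = 1
G3 = 1 ^ 1 = 0
G4 = 0 ^ 1 = 1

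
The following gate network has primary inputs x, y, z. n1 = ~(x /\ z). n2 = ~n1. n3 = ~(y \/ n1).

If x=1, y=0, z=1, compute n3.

1

n1 = ~(1 /\ 1) = 0
n3 = ~(0 \/ 0) = 1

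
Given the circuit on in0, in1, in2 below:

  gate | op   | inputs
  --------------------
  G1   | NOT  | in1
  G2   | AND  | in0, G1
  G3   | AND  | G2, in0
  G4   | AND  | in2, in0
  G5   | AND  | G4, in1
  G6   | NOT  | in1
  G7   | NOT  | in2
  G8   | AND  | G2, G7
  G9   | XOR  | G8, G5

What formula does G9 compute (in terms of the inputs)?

G1 = NOT in1
G2 = in0 AND G1 = in0 AND NOT in1
G4 = in2 AND in0
G5 = G4 AND in1 = (in2 AND in0) AND in1
G7 = NOT in2
G8 = G2 AND G7 = (in0 AND NOT in1) AND NOT in2
G9 = G8 XOR G5 = ((in0 AND NOT in1) AND NOT in2) XOR ((in2 AND in0) AND in1)

((in0 AND NOT in1) AND NOT in2) XOR ((in2 AND in0) AND in1)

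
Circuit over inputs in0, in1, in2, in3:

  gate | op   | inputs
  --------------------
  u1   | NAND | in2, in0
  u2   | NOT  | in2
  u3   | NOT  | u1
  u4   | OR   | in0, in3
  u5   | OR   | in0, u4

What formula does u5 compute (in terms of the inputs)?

in0 OR (in0 OR in3)

u4 = in0 OR in3
u5 = in0 OR u4 = in0 OR (in0 OR in3)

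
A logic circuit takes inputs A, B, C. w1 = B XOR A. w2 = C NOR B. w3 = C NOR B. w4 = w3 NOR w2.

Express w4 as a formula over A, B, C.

(C NOR B) NOR (C NOR B)

w2 = C NOR B
w3 = C NOR B
w4 = w3 NOR w2 = (C NOR B) NOR (C NOR B)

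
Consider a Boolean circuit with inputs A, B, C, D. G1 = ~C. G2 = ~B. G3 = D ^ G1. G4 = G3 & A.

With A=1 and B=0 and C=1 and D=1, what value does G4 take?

1

G1 = ~1 = 0
G3 = 1 ^ 0 = 1
G4 = 1 & 1 = 1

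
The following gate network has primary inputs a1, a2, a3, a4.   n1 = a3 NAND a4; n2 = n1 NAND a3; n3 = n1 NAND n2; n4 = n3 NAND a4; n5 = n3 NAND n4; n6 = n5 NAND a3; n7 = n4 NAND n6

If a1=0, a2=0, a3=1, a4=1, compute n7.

1

n1 = 1 NAND 1 = 0
n2 = 0 NAND 1 = 1
n3 = 0 NAND 1 = 1
n4 = 1 NAND 1 = 0
n5 = 1 NAND 0 = 1
n6 = 1 NAND 1 = 0
n7 = 0 NAND 0 = 1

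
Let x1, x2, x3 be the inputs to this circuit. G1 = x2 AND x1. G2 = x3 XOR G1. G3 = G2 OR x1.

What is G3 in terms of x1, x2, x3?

(x3 XOR (x2 AND x1)) OR x1

G1 = x2 AND x1
G2 = x3 XOR G1 = x3 XOR (x2 AND x1)
G3 = G2 OR x1 = (x3 XOR (x2 AND x1)) OR x1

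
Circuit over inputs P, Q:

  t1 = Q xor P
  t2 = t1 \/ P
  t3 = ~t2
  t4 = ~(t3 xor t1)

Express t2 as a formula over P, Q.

t1 = Q xor P
t2 = t1 \/ P = (Q xor P) \/ P

(Q xor P) \/ P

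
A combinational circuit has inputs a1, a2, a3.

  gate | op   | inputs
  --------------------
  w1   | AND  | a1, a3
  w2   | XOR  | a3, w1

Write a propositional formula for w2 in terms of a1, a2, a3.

w1 = a1 AND a3
w2 = a3 XOR w1 = a3 XOR (a1 AND a3)

a3 XOR (a1 AND a3)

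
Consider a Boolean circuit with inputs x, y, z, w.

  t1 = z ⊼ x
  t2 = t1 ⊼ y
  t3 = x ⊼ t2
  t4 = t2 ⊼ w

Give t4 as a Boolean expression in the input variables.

t1 = z ⊼ x
t2 = t1 ⊼ y = (z ⊼ x) ⊼ y
t4 = t2 ⊼ w = ((z ⊼ x) ⊼ y) ⊼ w

((z ⊼ x) ⊼ y) ⊼ w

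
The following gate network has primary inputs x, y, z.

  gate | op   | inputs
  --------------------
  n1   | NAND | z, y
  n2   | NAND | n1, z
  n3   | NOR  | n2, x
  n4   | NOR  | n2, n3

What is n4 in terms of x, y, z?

n1 = z NAND y
n2 = n1 NAND z = (z NAND y) NAND z
n3 = n2 NOR x = ((z NAND y) NAND z) NOR x
n4 = n2 NOR n3 = ((z NAND y) NAND z) NOR (((z NAND y) NAND z) NOR x)

((z NAND y) NAND z) NOR (((z NAND y) NAND z) NOR x)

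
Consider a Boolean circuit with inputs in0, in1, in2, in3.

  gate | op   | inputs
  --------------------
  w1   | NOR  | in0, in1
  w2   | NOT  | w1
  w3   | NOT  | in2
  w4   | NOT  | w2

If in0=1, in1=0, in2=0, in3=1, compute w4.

w1 = 1 NOR 0 = 0
w2 = NOT 0 = 1
w4 = NOT 1 = 0

0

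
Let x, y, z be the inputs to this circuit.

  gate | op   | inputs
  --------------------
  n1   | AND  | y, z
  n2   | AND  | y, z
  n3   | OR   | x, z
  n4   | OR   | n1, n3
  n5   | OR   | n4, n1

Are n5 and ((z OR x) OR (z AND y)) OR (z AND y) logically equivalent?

Yes

n1 = y AND z
n3 = x OR z
n4 = n1 OR n3 = (y AND z) OR (x OR z)
n5 = n4 OR n1 = ((y AND z) OR (x OR z)) OR (y AND z)
At x=0, y=0, z=0: circuit gives 0, formula gives 0.
At x=0, y=0, z=1: circuit gives 1, formula gives 1.
Agrees on all 8 inputs.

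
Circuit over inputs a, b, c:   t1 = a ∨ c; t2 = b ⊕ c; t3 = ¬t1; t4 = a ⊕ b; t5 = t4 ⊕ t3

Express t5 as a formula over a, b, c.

t1 = a ∨ c
t3 = ¬t1 = ¬(a ∨ c)
t4 = a ⊕ b
t5 = t4 ⊕ t3 = (a ⊕ b) ⊕ ¬(a ∨ c)

(a ⊕ b) ⊕ ¬(a ∨ c)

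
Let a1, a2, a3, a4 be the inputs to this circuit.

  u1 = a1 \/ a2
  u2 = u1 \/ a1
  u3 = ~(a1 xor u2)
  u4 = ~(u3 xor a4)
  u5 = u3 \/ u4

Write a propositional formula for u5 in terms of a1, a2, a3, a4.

u1 = a1 \/ a2
u2 = u1 \/ a1 = (a1 \/ a2) \/ a1
u3 = ~(a1 xor u2) = ~(a1 xor ((a1 \/ a2) \/ a1))
u4 = ~(u3 xor a4) = ~((~(a1 xor ((a1 \/ a2) \/ a1))) xor a4)
u5 = u3 \/ u4 = (~(a1 xor ((a1 \/ a2) \/ a1))) \/ (~((~(a1 xor ((a1 \/ a2) \/ a1))) xor a4))

(~(a1 xor ((a1 \/ a2) \/ a1))) \/ (~((~(a1 xor ((a1 \/ a2) \/ a1))) xor a4))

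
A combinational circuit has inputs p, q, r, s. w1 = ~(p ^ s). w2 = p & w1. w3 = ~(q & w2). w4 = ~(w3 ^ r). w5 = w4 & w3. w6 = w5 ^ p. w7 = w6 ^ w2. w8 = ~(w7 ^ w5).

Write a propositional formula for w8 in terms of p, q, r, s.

~(((((~((~(q & (p & (~(p ^ s))))) ^ r)) & (~(q & (p & (~(p ^ s)))))) ^ p) ^ (p & (~(p ^ s)))) ^ ((~((~(q & (p & (~(p ^ s))))) ^ r)) & (~(q & (p & (~(p ^ s)))))))

w1 = ~(p ^ s)
w2 = p & w1 = p & (~(p ^ s))
w3 = ~(q & w2) = ~(q & (p & (~(p ^ s))))
w4 = ~(w3 ^ r) = ~((~(q & (p & (~(p ^ s))))) ^ r)
w5 = w4 & w3 = (~((~(q & (p & (~(p ^ s))))) ^ r)) & (~(q & (p & (~(p ^ s)))))
w6 = w5 ^ p = ((~((~(q & (p & (~(p ^ s))))) ^ r)) & (~(q & (p & (~(p ^ s)))))) ^ p
w7 = w6 ^ w2 = (((~((~(q & (p & (~(p ^ s))))) ^ r)) & (~(q & (p & (~(p ^ s)))))) ^ p) ^ (p & (~(p ^ s)))
w8 = ~(w7 ^ w5) = ~(((((~((~(q & (p & (~(p ^ s))))) ^ r)) & (~(q & (p & (~(p ^ s)))))) ^ p) ^ (p & (~(p ^ s)))) ^ ((~((~(q & (p & (~(p ^ s))))) ^ r)) & (~(q & (p & (~(p ^ s)))))))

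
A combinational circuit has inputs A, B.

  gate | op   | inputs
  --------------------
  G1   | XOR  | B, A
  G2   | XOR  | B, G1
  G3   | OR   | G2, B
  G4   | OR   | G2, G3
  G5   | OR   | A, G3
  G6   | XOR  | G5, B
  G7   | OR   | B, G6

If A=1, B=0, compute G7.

G1 = 0 XOR 1 = 1
G2 = 0 XOR 1 = 1
G3 = 1 OR 0 = 1
G5 = 1 OR 1 = 1
G6 = 1 XOR 0 = 1
G7 = 0 OR 1 = 1

1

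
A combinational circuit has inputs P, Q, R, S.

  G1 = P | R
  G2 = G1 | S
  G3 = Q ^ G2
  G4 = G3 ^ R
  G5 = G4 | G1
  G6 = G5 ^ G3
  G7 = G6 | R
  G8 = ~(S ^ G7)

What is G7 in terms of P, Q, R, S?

((((Q ^ ((P | R) | S)) ^ R) | (P | R)) ^ (Q ^ ((P | R) | S))) | R

G1 = P | R
G2 = G1 | S = (P | R) | S
G3 = Q ^ G2 = Q ^ ((P | R) | S)
G4 = G3 ^ R = (Q ^ ((P | R) | S)) ^ R
G5 = G4 | G1 = ((Q ^ ((P | R) | S)) ^ R) | (P | R)
G6 = G5 ^ G3 = (((Q ^ ((P | R) | S)) ^ R) | (P | R)) ^ (Q ^ ((P | R) | S))
G7 = G6 | R = ((((Q ^ ((P | R) | S)) ^ R) | (P | R)) ^ (Q ^ ((P | R) | S))) | R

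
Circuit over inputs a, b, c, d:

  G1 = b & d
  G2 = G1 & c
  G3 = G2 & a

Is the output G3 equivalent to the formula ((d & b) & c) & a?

Yes

G1 = b & d
G2 = G1 & c = (b & d) & c
G3 = G2 & a = ((b & d) & c) & a
At a=0, b=0, c=0, d=0: circuit gives 0, formula gives 0.
At a=1, b=1, c=1, d=1: circuit gives 1, formula gives 1.
Agrees on all 16 inputs.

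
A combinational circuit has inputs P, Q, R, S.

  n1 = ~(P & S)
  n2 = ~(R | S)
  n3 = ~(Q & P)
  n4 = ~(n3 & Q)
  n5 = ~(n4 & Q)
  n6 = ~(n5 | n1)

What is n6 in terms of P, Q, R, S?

~((~((~((~(Q & P)) & Q)) & Q)) | (~(P & S)))

n1 = ~(P & S)
n3 = ~(Q & P)
n4 = ~(n3 & Q) = ~((~(Q & P)) & Q)
n5 = ~(n4 & Q) = ~((~((~(Q & P)) & Q)) & Q)
n6 = ~(n5 | n1) = ~((~((~((~(Q & P)) & Q)) & Q)) | (~(P & S)))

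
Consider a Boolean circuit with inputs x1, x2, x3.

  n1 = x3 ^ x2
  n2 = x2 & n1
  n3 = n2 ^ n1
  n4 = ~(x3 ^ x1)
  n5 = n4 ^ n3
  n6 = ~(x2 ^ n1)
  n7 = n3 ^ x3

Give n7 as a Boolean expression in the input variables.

n1 = x3 ^ x2
n2 = x2 & n1 = x2 & (x3 ^ x2)
n3 = n2 ^ n1 = (x2 & (x3 ^ x2)) ^ (x3 ^ x2)
n7 = n3 ^ x3 = ((x2 & (x3 ^ x2)) ^ (x3 ^ x2)) ^ x3

((x2 & (x3 ^ x2)) ^ (x3 ^ x2)) ^ x3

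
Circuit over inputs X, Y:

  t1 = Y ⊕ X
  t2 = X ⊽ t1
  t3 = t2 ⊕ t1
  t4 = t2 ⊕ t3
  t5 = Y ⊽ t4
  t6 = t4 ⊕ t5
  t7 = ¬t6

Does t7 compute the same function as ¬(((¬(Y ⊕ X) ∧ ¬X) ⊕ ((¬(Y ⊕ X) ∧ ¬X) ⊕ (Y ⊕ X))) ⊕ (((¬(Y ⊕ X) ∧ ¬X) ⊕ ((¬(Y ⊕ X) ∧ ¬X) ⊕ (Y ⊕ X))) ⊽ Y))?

Yes

t1 = Y ⊕ X
t2 = X ⊽ t1 = X ⊽ (Y ⊕ X)
t3 = t2 ⊕ t1 = (X ⊽ (Y ⊕ X)) ⊕ (Y ⊕ X)
t4 = t2 ⊕ t3 = (X ⊽ (Y ⊕ X)) ⊕ ((X ⊽ (Y ⊕ X)) ⊕ (Y ⊕ X))
t5 = Y ⊽ t4 = Y ⊽ ((X ⊽ (Y ⊕ X)) ⊕ ((X ⊽ (Y ⊕ X)) ⊕ (Y ⊕ X)))
t6 = t4 ⊕ t5 = ((X ⊽ (Y ⊕ X)) ⊕ ((X ⊽ (Y ⊕ X)) ⊕ (Y ⊕ X))) ⊕ (Y ⊽ ((X ⊽ (Y ⊕ X)) ⊕ ((X ⊽ (Y ⊕ X)) ⊕ (Y ⊕ X))))
t7 = ¬t6 = ¬(((X ⊽ (Y ⊕ X)) ⊕ ((X ⊽ (Y ⊕ X)) ⊕ (Y ⊕ X))) ⊕ (Y ⊽ ((X ⊽ (Y ⊕ X)) ⊕ ((X ⊽ (Y ⊕ X)) ⊕ (Y ⊕ X)))))
At X=0, Y=0: circuit gives 0, formula gives 0.
At X=1, Y=1: circuit gives 1, formula gives 1.
Agrees on all 4 inputs.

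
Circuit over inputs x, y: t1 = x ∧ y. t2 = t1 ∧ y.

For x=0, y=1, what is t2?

0

t1 = 0 ∧ 1 = 0
t2 = 0 ∧ 1 = 0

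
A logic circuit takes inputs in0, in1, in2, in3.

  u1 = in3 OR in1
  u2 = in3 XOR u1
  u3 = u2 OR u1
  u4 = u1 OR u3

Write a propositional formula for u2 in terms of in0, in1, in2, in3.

u1 = in3 OR in1
u2 = in3 XOR u1 = in3 XOR (in3 OR in1)

in3 XOR (in3 OR in1)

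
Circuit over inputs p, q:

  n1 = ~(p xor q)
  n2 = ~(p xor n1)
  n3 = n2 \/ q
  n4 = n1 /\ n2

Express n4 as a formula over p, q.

n1 = ~(p xor q)
n2 = ~(p xor n1) = ~(p xor (~(p xor q)))
n4 = n1 /\ n2 = (~(p xor q)) /\ (~(p xor (~(p xor q))))

(~(p xor q)) /\ (~(p xor (~(p xor q))))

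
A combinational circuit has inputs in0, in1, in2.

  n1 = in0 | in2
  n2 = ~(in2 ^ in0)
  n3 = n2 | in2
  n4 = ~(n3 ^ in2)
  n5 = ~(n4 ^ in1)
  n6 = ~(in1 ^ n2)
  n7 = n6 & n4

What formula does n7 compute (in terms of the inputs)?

n2 = ~(in2 ^ in0)
n3 = n2 | in2 = (~(in2 ^ in0)) | in2
n4 = ~(n3 ^ in2) = ~(((~(in2 ^ in0)) | in2) ^ in2)
n6 = ~(in1 ^ n2) = ~(in1 ^ (~(in2 ^ in0)))
n7 = n6 & n4 = (~(in1 ^ (~(in2 ^ in0)))) & (~(((~(in2 ^ in0)) | in2) ^ in2))

(~(in1 ^ (~(in2 ^ in0)))) & (~(((~(in2 ^ in0)) | in2) ^ in2))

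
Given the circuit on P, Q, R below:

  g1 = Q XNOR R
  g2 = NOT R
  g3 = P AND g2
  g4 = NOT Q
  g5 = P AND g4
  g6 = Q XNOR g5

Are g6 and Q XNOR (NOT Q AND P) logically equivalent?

Yes

g4 = NOT Q
g5 = P AND g4 = P AND NOT Q
g6 = Q XNOR g5 = Q XNOR (P AND NOT Q)
At P=0, Q=1, R=0: circuit gives 0, formula gives 0.
At P=0, Q=0, R=0: circuit gives 1, formula gives 1.
Agrees on all 8 inputs.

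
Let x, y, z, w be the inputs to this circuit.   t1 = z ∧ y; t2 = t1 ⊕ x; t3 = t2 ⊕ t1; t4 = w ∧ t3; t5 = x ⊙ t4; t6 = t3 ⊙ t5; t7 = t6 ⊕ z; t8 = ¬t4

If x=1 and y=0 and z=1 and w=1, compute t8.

t1 = 1 ∧ 0 = 0
t2 = 0 ⊕ 1 = 1
t3 = 1 ⊕ 0 = 1
t4 = 1 ∧ 1 = 1
t8 = ¬1 = 0

0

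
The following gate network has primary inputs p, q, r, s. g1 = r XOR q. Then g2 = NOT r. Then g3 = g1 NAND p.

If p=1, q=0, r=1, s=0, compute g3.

0

g1 = 1 XOR 0 = 1
g3 = 1 NAND 1 = 0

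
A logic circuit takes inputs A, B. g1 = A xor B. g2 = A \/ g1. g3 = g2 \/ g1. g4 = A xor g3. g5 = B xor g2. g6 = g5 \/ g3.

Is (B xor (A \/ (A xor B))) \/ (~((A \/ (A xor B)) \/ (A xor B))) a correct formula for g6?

g1 = A xor B
g2 = A \/ g1 = A \/ (A xor B)
g3 = g2 \/ g1 = (A \/ (A xor B)) \/ (A xor B)
g5 = B xor g2 = B xor (A \/ (A xor B))
g6 = g5 \/ g3 = (B xor (A \/ (A xor B))) \/ ((A \/ (A xor B)) \/ (A xor B))
At A=0, B=0: circuit gives 0, formula gives 1.

No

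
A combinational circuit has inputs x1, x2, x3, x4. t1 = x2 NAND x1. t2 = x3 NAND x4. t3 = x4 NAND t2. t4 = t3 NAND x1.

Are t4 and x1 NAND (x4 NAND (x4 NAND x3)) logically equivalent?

t2 = x3 NAND x4
t3 = x4 NAND t2 = x4 NAND (x3 NAND x4)
t4 = t3 NAND x1 = (x4 NAND (x3 NAND x4)) NAND x1
At x1=1, x2=0, x3=0, x4=0: circuit gives 0, formula gives 0.
At x1=0, x2=0, x3=0, x4=0: circuit gives 1, formula gives 1.
Agrees on all 16 inputs.

Yes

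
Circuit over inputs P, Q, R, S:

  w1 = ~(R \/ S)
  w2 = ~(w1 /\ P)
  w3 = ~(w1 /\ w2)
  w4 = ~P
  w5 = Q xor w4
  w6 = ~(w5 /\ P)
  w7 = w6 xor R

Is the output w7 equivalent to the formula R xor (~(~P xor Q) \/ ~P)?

w4 = ~P
w5 = Q xor w4 = Q xor ~P
w6 = ~(w5 /\ P) = ~((Q xor ~P) /\ P)
w7 = w6 xor R = (~((Q xor ~P) /\ P)) xor R
At P=0, Q=0, R=1, S=0: circuit gives 0, formula gives 0.
At P=0, Q=0, R=0, S=0: circuit gives 1, formula gives 1.
Agrees on all 16 inputs.

Yes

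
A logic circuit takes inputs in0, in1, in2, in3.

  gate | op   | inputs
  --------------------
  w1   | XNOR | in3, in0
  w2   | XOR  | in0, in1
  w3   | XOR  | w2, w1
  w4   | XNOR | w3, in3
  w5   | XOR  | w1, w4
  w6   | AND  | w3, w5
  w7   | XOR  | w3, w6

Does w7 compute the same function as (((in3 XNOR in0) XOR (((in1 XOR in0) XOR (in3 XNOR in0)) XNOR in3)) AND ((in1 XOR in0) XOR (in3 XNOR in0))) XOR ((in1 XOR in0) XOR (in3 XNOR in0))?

Yes

w1 = in3 XNOR in0
w2 = in0 XOR in1
w3 = w2 XOR w1 = (in0 XOR in1) XOR (in3 XNOR in0)
w4 = w3 XNOR in3 = ((in0 XOR in1) XOR (in3 XNOR in0)) XNOR in3
w5 = w1 XOR w4 = (in3 XNOR in0) XOR (((in0 XOR in1) XOR (in3 XNOR in0)) XNOR in3)
w6 = w3 AND w5 = ((in0 XOR in1) XOR (in3 XNOR in0)) AND ((in3 XNOR in0) XOR (((in0 XOR in1) XOR (in3 XNOR in0)) XNOR in3))
w7 = w3 XOR w6 = ((in0 XOR in1) XOR (in3 XNOR in0)) XOR (((in0 XOR in1) XOR (in3 XNOR in0)) AND ((in3 XNOR in0) XOR (((in0 XOR in1) XOR (in3 XNOR in0)) XNOR in3)))
At in0=0, in1=0, in2=0, in3=0: circuit gives 0, formula gives 0.
At in0=1, in1=0, in2=0, in3=0: circuit gives 1, formula gives 1.
Agrees on all 16 inputs.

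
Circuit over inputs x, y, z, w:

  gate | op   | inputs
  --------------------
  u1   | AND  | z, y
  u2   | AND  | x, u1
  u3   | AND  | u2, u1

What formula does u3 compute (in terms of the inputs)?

(x AND (z AND y)) AND (z AND y)

u1 = z AND y
u2 = x AND u1 = x AND (z AND y)
u3 = u2 AND u1 = (x AND (z AND y)) AND (z AND y)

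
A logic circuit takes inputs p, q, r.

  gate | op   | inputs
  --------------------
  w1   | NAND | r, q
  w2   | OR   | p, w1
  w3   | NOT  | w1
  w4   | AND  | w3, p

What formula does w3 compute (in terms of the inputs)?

w1 = r NAND q
w3 = NOT w1 = NOT (r NAND q)

NOT (r NAND q)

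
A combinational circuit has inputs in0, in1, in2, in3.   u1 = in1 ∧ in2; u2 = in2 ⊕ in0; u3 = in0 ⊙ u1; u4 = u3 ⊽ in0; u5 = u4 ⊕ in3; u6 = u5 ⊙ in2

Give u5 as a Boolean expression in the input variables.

u1 = in1 ∧ in2
u3 = in0 ⊙ u1 = in0 ⊙ (in1 ∧ in2)
u4 = u3 ⊽ in0 = (in0 ⊙ (in1 ∧ in2)) ⊽ in0
u5 = u4 ⊕ in3 = ((in0 ⊙ (in1 ∧ in2)) ⊽ in0) ⊕ in3

((in0 ⊙ (in1 ∧ in2)) ⊽ in0) ⊕ in3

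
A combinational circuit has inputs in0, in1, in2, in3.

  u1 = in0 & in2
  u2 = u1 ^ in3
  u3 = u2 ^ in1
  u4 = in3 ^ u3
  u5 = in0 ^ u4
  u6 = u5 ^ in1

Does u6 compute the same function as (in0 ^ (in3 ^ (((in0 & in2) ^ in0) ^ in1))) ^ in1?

u1 = in0 & in2
u2 = u1 ^ in3 = (in0 & in2) ^ in3
u3 = u2 ^ in1 = ((in0 & in2) ^ in3) ^ in1
u4 = in3 ^ u3 = in3 ^ (((in0 & in2) ^ in3) ^ in1)
u5 = in0 ^ u4 = in0 ^ (in3 ^ (((in0 & in2) ^ in3) ^ in1))
u6 = u5 ^ in1 = (in0 ^ (in3 ^ (((in0 & in2) ^ in3) ^ in1))) ^ in1
At in0=0, in1=0, in2=0, in3=1: circuit gives 0, formula gives 1.

No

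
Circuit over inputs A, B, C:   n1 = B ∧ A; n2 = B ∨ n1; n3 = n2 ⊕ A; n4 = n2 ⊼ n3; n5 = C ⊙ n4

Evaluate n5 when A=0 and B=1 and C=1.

n1 = 1 ∧ 0 = 0
n2 = 1 ∨ 0 = 1
n3 = 1 ⊕ 0 = 1
n4 = 1 ⊼ 1 = 0
n5 = 1 ⊙ 0 = 0

0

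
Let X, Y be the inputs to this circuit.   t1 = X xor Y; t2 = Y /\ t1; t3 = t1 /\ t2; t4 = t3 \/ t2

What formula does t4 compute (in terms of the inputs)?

((X xor Y) /\ (Y /\ (X xor Y))) \/ (Y /\ (X xor Y))

t1 = X xor Y
t2 = Y /\ t1 = Y /\ (X xor Y)
t3 = t1 /\ t2 = (X xor Y) /\ (Y /\ (X xor Y))
t4 = t3 \/ t2 = ((X xor Y) /\ (Y /\ (X xor Y))) \/ (Y /\ (X xor Y))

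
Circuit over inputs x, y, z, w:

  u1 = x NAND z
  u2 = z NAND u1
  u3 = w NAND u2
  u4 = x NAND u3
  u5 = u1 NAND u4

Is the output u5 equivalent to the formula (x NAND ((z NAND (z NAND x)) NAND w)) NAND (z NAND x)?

u1 = x NAND z
u2 = z NAND u1 = z NAND (x NAND z)
u3 = w NAND u2 = w NAND (z NAND (x NAND z))
u4 = x NAND u3 = x NAND (w NAND (z NAND (x NAND z)))
u5 = u1 NAND u4 = (x NAND z) NAND (x NAND (w NAND (z NAND (x NAND z))))
At x=0, y=0, z=0, w=0: circuit gives 0, formula gives 0.
At x=1, y=0, z=0, w=0: circuit gives 1, formula gives 1.
Agrees on all 16 inputs.

Yes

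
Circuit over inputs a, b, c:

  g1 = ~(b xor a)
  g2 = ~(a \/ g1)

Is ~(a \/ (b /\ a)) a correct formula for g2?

g1 = ~(b xor a)
g2 = ~(a \/ g1) = ~(a \/ (~(b xor a)))
At a=0, b=0, c=0: circuit gives 0, formula gives 1.

No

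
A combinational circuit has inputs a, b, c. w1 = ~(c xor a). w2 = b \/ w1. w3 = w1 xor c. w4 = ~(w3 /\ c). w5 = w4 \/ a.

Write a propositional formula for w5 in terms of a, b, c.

(~(((~(c xor a)) xor c) /\ c)) \/ a

w1 = ~(c xor a)
w3 = w1 xor c = (~(c xor a)) xor c
w4 = ~(w3 /\ c) = ~(((~(c xor a)) xor c) /\ c)
w5 = w4 \/ a = (~(((~(c xor a)) xor c) /\ c)) \/ a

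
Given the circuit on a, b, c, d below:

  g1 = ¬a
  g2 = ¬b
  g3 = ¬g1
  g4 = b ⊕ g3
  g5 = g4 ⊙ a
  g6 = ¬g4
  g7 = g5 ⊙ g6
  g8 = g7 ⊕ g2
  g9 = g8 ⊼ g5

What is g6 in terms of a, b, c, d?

¬(b ⊕ ¬¬a)

g1 = ¬a
g3 = ¬g1 = ¬¬a
g4 = b ⊕ g3 = b ⊕ ¬¬a
g6 = ¬g4 = ¬(b ⊕ ¬¬a)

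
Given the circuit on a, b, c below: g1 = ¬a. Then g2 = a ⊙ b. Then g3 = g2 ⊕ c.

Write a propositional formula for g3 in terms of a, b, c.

(a ⊙ b) ⊕ c

g2 = a ⊙ b
g3 = g2 ⊕ c = (a ⊙ b) ⊕ c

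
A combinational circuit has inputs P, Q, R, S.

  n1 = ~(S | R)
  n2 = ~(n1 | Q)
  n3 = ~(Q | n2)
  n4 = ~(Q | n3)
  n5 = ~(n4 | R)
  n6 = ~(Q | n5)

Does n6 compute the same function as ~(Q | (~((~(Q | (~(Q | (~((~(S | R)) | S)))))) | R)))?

No

n1 = ~(S | R)
n2 = ~(n1 | Q) = ~((~(S | R)) | Q)
n3 = ~(Q | n2) = ~(Q | (~((~(S | R)) | Q)))
n4 = ~(Q | n3) = ~(Q | (~(Q | (~((~(S | R)) | Q)))))
n5 = ~(n4 | R) = ~((~(Q | (~(Q | (~((~(S | R)) | Q)))))) | R)
n6 = ~(Q | n5) = ~(Q | (~((~(Q | (~(Q | (~((~(S | R)) | Q)))))) | R)))
At P=0, Q=0, R=0, S=1: circuit gives 1, formula gives 0.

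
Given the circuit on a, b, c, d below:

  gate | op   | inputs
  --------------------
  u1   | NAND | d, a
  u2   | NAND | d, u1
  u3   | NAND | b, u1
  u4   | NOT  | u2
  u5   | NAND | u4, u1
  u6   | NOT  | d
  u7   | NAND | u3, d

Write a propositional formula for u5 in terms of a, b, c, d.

u1 = d NAND a
u2 = d NAND u1 = d NAND (d NAND a)
u4 = NOT u2 = NOT (d NAND (d NAND a))
u5 = u4 NAND u1 = NOT (d NAND (d NAND a)) NAND (d NAND a)

NOT (d NAND (d NAND a)) NAND (d NAND a)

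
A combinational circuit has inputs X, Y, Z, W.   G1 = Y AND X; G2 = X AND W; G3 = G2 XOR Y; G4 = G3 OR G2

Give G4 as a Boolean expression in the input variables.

G2 = X AND W
G3 = G2 XOR Y = (X AND W) XOR Y
G4 = G3 OR G2 = ((X AND W) XOR Y) OR (X AND W)

((X AND W) XOR Y) OR (X AND W)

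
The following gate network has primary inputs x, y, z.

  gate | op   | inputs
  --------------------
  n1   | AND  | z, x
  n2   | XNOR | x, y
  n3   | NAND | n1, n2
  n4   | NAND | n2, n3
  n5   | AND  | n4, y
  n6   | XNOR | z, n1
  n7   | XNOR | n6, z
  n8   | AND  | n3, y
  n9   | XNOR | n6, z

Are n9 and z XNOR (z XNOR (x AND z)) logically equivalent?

Yes

n1 = z AND x
n6 = z XNOR n1 = z XNOR (z AND x)
n9 = n6 XNOR z = (z XNOR (z AND x)) XNOR z
At x=0, y=0, z=0: circuit gives 0, formula gives 0.
At x=1, y=0, z=1: circuit gives 1, formula gives 1.
Agrees on all 8 inputs.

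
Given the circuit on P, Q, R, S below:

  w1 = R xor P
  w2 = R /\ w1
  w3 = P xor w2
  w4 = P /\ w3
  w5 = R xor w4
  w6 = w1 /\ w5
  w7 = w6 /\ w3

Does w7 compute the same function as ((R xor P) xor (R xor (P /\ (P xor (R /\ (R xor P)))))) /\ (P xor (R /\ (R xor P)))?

No

w1 = R xor P
w2 = R /\ w1 = R /\ (R xor P)
w3 = P xor w2 = P xor (R /\ (R xor P))
w4 = P /\ w3 = P /\ (P xor (R /\ (R xor P)))
w5 = R xor w4 = R xor (P /\ (P xor (R /\ (R xor P))))
w6 = w1 /\ w5 = (R xor P) /\ (R xor (P /\ (P xor (R /\ (R xor P)))))
w7 = w6 /\ w3 = ((R xor P) /\ (R xor (P /\ (P xor (R /\ (R xor P)))))) /\ (P xor (R /\ (R xor P)))
At P=0, Q=0, R=1, S=0: circuit gives 1, formula gives 0.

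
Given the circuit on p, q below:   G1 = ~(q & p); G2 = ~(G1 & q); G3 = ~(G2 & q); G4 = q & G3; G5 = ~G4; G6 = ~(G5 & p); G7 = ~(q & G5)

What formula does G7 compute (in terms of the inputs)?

~(q & ~(q & (~((~((~(q & p)) & q)) & q))))

G1 = ~(q & p)
G2 = ~(G1 & q) = ~((~(q & p)) & q)
G3 = ~(G2 & q) = ~((~((~(q & p)) & q)) & q)
G4 = q & G3 = q & (~((~((~(q & p)) & q)) & q))
G5 = ~G4 = ~(q & (~((~((~(q & p)) & q)) & q)))
G7 = ~(q & G5) = ~(q & ~(q & (~((~((~(q & p)) & q)) & q))))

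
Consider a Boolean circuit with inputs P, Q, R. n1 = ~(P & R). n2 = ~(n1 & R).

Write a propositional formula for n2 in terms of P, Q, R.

n1 = ~(P & R)
n2 = ~(n1 & R) = ~((~(P & R)) & R)

~((~(P & R)) & R)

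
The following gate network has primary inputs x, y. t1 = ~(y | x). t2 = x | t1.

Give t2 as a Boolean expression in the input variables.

t1 = ~(y | x)
t2 = x | t1 = x | (~(y | x))

x | (~(y | x))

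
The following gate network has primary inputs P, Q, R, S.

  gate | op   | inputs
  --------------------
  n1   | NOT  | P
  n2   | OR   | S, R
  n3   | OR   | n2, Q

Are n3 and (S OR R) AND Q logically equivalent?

No

n2 = S OR R
n3 = n2 OR Q = (S OR R) OR Q
At P=0, Q=0, R=0, S=1: circuit gives 1, formula gives 0.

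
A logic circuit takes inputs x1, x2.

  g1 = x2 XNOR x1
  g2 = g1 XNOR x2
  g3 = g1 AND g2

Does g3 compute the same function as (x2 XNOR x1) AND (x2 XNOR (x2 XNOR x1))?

g1 = x2 XNOR x1
g2 = g1 XNOR x2 = (x2 XNOR x1) XNOR x2
g3 = g1 AND g2 = (x2 XNOR x1) AND ((x2 XNOR x1) XNOR x2)
At x1=0, x2=0: circuit gives 0, formula gives 0.
At x1=1, x2=1: circuit gives 1, formula gives 1.
Agrees on all 4 inputs.

Yes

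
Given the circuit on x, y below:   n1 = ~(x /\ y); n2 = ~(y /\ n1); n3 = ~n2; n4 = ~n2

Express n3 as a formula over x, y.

~(~(y /\ (~(x /\ y))))

n1 = ~(x /\ y)
n2 = ~(y /\ n1) = ~(y /\ (~(x /\ y)))
n3 = ~n2 = ~(~(y /\ (~(x /\ y))))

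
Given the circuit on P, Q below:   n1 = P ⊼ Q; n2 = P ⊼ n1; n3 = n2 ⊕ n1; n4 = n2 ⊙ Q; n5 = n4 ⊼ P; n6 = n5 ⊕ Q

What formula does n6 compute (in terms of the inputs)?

(((P ⊼ (P ⊼ Q)) ⊙ Q) ⊼ P) ⊕ Q

n1 = P ⊼ Q
n2 = P ⊼ n1 = P ⊼ (P ⊼ Q)
n4 = n2 ⊙ Q = (P ⊼ (P ⊼ Q)) ⊙ Q
n5 = n4 ⊼ P = ((P ⊼ (P ⊼ Q)) ⊙ Q) ⊼ P
n6 = n5 ⊕ Q = (((P ⊼ (P ⊼ Q)) ⊙ Q) ⊼ P) ⊕ Q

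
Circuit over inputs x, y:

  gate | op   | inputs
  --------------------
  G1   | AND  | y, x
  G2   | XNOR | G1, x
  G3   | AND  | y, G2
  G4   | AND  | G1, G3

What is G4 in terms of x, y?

(y AND x) AND (y AND ((y AND x) XNOR x))

G1 = y AND x
G2 = G1 XNOR x = (y AND x) XNOR x
G3 = y AND G2 = y AND ((y AND x) XNOR x)
G4 = G1 AND G3 = (y AND x) AND (y AND ((y AND x) XNOR x))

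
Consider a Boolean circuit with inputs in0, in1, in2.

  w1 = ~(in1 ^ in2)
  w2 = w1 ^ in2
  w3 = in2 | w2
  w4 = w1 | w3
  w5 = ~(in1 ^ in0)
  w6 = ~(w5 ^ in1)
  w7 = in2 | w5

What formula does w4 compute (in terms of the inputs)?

w1 = ~(in1 ^ in2)
w2 = w1 ^ in2 = (~(in1 ^ in2)) ^ in2
w3 = in2 | w2 = in2 | ((~(in1 ^ in2)) ^ in2)
w4 = w1 | w3 = (~(in1 ^ in2)) | (in2 | ((~(in1 ^ in2)) ^ in2))

(~(in1 ^ in2)) | (in2 | ((~(in1 ^ in2)) ^ in2))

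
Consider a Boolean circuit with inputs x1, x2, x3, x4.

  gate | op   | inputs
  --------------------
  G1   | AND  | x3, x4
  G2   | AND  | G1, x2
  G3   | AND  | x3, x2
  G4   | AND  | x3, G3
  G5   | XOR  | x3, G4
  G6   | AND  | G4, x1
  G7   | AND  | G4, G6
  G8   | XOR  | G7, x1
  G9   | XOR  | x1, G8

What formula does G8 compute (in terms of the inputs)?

G3 = x3 AND x2
G4 = x3 AND G3 = x3 AND (x3 AND x2)
G6 = G4 AND x1 = (x3 AND (x3 AND x2)) AND x1
G7 = G4 AND G6 = (x3 AND (x3 AND x2)) AND ((x3 AND (x3 AND x2)) AND x1)
G8 = G7 XOR x1 = ((x3 AND (x3 AND x2)) AND ((x3 AND (x3 AND x2)) AND x1)) XOR x1

((x3 AND (x3 AND x2)) AND ((x3 AND (x3 AND x2)) AND x1)) XOR x1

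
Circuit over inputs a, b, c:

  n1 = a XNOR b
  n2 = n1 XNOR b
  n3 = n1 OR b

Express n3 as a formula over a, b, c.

(a XNOR b) OR b

n1 = a XNOR b
n3 = n1 OR b = (a XNOR b) OR b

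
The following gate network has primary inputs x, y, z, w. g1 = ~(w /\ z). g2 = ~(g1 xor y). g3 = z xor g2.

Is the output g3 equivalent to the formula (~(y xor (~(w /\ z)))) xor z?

g1 = ~(w /\ z)
g2 = ~(g1 xor y) = ~((~(w /\ z)) xor y)
g3 = z xor g2 = z xor (~((~(w /\ z)) xor y))
At x=0, y=0, z=0, w=0: circuit gives 0, formula gives 0.
At x=0, y=0, z=1, w=0: circuit gives 1, formula gives 1.
Agrees on all 16 inputs.

Yes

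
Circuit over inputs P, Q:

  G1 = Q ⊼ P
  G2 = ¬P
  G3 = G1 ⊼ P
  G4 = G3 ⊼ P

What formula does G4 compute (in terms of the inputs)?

((Q ⊼ P) ⊼ P) ⊼ P

G1 = Q ⊼ P
G3 = G1 ⊼ P = (Q ⊼ P) ⊼ P
G4 = G3 ⊼ P = ((Q ⊼ P) ⊼ P) ⊼ P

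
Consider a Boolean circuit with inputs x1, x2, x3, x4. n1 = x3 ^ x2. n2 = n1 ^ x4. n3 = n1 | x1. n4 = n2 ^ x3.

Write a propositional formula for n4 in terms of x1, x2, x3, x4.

((x3 ^ x2) ^ x4) ^ x3

n1 = x3 ^ x2
n2 = n1 ^ x4 = (x3 ^ x2) ^ x4
n4 = n2 ^ x3 = ((x3 ^ x2) ^ x4) ^ x3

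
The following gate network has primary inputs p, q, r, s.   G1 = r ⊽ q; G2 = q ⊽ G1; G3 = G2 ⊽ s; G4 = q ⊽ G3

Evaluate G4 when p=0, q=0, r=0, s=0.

0

G1 = 0 ⊽ 0 = 1
G2 = 0 ⊽ 1 = 0
G3 = 0 ⊽ 0 = 1
G4 = 0 ⊽ 1 = 0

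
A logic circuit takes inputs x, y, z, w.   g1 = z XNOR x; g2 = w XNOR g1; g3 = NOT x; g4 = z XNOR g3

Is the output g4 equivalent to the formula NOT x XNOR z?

Yes

g3 = NOT x
g4 = z XNOR g3 = z XNOR NOT x
At x=0, y=0, z=0, w=0: circuit gives 0, formula gives 0.
At x=0, y=0, z=1, w=0: circuit gives 1, formula gives 1.
Agrees on all 16 inputs.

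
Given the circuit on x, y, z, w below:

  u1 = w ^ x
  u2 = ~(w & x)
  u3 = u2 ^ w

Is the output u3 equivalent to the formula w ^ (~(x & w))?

u2 = ~(w & x)
u3 = u2 ^ w = (~(w & x)) ^ w
At x=0, y=0, z=0, w=1: circuit gives 0, formula gives 0.
At x=0, y=0, z=0, w=0: circuit gives 1, formula gives 1.
Agrees on all 16 inputs.

Yes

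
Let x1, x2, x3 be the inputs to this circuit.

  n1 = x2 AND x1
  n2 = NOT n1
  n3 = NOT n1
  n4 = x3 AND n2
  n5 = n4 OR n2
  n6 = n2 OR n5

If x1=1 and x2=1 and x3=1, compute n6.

0

n1 = 1 AND 1 = 1
n2 = NOT 1 = 0
n4 = 1 AND 0 = 0
n5 = 0 OR 0 = 0
n6 = 0 OR 0 = 0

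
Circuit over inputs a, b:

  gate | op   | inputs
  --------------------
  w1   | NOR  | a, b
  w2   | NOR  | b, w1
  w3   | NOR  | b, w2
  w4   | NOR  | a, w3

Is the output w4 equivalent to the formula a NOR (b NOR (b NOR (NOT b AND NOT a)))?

w1 = a NOR b
w2 = b NOR w1 = b NOR (a NOR b)
w3 = b NOR w2 = b NOR (b NOR (a NOR b))
w4 = a NOR w3 = a NOR (b NOR (b NOR (a NOR b)))
At a=0, b=0: circuit gives 0, formula gives 0.
At a=0, b=1: circuit gives 1, formula gives 1.
Agrees on all 4 inputs.

Yes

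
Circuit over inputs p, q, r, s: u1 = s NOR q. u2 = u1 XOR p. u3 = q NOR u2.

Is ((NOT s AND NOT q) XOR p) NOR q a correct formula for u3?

u1 = s NOR q
u2 = u1 XOR p = (s NOR q) XOR p
u3 = q NOR u2 = q NOR ((s NOR q) XOR p)
At p=0, q=0, r=0, s=0: circuit gives 0, formula gives 0.
At p=0, q=0, r=0, s=1: circuit gives 1, formula gives 1.
Agrees on all 16 inputs.

Yes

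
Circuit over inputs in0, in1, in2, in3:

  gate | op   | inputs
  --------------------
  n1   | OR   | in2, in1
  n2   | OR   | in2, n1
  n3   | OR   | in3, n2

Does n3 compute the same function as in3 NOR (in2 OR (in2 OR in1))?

No

n1 = in2 OR in1
n2 = in2 OR n1 = in2 OR (in2 OR in1)
n3 = in3 OR n2 = in3 OR (in2 OR (in2 OR in1))
At in0=0, in1=0, in2=0, in3=0: circuit gives 0, formula gives 1.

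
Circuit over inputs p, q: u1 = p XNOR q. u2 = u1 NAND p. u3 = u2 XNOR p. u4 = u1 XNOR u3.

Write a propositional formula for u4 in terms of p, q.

(p XNOR q) XNOR (((p XNOR q) NAND p) XNOR p)

u1 = p XNOR q
u2 = u1 NAND p = (p XNOR q) NAND p
u3 = u2 XNOR p = ((p XNOR q) NAND p) XNOR p
u4 = u1 XNOR u3 = (p XNOR q) XNOR (((p XNOR q) NAND p) XNOR p)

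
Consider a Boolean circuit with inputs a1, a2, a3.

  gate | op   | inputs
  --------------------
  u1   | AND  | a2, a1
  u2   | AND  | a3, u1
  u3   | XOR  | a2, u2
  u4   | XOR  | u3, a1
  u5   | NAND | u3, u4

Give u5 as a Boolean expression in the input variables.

(a2 XOR (a3 AND (a2 AND a1))) NAND ((a2 XOR (a3 AND (a2 AND a1))) XOR a1)

u1 = a2 AND a1
u2 = a3 AND u1 = a3 AND (a2 AND a1)
u3 = a2 XOR u2 = a2 XOR (a3 AND (a2 AND a1))
u4 = u3 XOR a1 = (a2 XOR (a3 AND (a2 AND a1))) XOR a1
u5 = u3 NAND u4 = (a2 XOR (a3 AND (a2 AND a1))) NAND ((a2 XOR (a3 AND (a2 AND a1))) XOR a1)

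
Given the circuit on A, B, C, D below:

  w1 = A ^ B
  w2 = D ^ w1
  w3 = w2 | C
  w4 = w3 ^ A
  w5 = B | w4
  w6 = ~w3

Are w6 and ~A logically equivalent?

No

w1 = A ^ B
w2 = D ^ w1 = D ^ (A ^ B)
w3 = w2 | C = (D ^ (A ^ B)) | C
w6 = ~w3 = ~((D ^ (A ^ B)) | C)
At A=0, B=0, C=0, D=1: circuit gives 0, formula gives 1.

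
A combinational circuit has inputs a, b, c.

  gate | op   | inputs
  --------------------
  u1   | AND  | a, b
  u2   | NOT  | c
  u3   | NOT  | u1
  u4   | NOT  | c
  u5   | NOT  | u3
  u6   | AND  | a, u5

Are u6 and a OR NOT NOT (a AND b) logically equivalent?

No

u1 = a AND b
u3 = NOT u1 = NOT (a AND b)
u5 = NOT u3 = NOT NOT (a AND b)
u6 = a AND u5 = a AND NOT NOT (a AND b)
At a=1, b=0, c=0: circuit gives 0, formula gives 1.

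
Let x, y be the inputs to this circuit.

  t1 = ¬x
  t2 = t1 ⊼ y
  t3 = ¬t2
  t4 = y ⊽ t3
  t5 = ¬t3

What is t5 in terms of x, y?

t1 = ¬x
t2 = t1 ⊼ y = ¬x ⊼ y
t3 = ¬t2 = ¬(¬x ⊼ y)
t5 = ¬t3 = ¬¬(¬x ⊼ y)

¬¬(¬x ⊼ y)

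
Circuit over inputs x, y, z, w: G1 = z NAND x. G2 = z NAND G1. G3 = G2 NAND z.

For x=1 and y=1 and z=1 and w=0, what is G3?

G1 = 1 NAND 1 = 0
G2 = 1 NAND 0 = 1
G3 = 1 NAND 1 = 0

0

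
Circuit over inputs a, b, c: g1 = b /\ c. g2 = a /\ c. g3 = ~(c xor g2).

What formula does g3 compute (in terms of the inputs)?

~(c xor (a /\ c))

g2 = a /\ c
g3 = ~(c xor g2) = ~(c xor (a /\ c))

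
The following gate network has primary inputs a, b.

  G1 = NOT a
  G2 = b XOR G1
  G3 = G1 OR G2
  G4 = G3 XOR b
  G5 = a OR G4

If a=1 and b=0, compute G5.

1

G1 = NOT 1 = 0
G2 = 0 XOR 0 = 0
G3 = 0 OR 0 = 0
G4 = 0 XOR 0 = 0
G5 = 1 OR 0 = 1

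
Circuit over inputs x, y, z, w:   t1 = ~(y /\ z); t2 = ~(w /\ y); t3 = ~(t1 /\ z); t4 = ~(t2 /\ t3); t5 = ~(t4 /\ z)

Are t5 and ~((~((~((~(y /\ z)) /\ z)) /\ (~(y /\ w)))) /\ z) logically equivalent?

t1 = ~(y /\ z)
t2 = ~(w /\ y)
t3 = ~(t1 /\ z) = ~((~(y /\ z)) /\ z)
t4 = ~(t2 /\ t3) = ~((~(w /\ y)) /\ (~((~(y /\ z)) /\ z)))
t5 = ~(t4 /\ z) = ~((~((~(w /\ y)) /\ (~((~(y /\ z)) /\ z)))) /\ z)
At x=0, y=0, z=1, w=0: circuit gives 0, formula gives 0.
At x=0, y=0, z=0, w=0: circuit gives 1, formula gives 1.
Agrees on all 16 inputs.

Yes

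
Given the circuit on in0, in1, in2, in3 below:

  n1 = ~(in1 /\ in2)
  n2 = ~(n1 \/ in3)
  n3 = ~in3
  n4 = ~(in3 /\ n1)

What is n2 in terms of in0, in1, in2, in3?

n1 = ~(in1 /\ in2)
n2 = ~(n1 \/ in3) = ~((~(in1 /\ in2)) \/ in3)

~((~(in1 /\ in2)) \/ in3)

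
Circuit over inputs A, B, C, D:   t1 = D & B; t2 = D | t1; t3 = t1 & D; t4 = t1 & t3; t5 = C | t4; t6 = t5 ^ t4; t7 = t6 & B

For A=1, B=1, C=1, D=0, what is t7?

t1 = 0 & 1 = 0
t3 = 0 & 0 = 0
t4 = 0 & 0 = 0
t5 = 1 | 0 = 1
t6 = 1 ^ 0 = 1
t7 = 1 & 1 = 1

1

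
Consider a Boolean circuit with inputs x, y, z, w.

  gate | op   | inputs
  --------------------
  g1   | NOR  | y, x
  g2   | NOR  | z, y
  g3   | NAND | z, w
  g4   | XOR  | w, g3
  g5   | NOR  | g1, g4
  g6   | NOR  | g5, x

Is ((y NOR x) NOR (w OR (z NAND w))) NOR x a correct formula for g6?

g1 = y NOR x
g3 = z NAND w
g4 = w XOR g3 = w XOR (z NAND w)
g5 = g1 NOR g4 = (y NOR x) NOR (w XOR (z NAND w))
g6 = g5 NOR x = ((y NOR x) NOR (w XOR (z NAND w))) NOR x
At x=0, y=1, z=0, w=1: circuit gives 0, formula gives 1.

No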